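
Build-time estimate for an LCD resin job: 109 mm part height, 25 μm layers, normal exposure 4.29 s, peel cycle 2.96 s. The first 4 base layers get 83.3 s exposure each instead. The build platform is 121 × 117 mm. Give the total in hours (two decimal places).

Layer count = ceil(109 / 0.025) = 4360.
Burn-in layers: 4 × (83.3 + 2.96) → 345.04 s.
Remaining layers: 4356 × (4.29 + 2.96) → 31581 s.
Sum: 345.04 + 31581 = 31926.04 s → 8.87 hours.

8.87 hours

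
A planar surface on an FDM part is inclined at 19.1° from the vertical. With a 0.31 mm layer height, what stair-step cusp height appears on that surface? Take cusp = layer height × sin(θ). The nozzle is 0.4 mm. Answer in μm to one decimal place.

Cusp = layer height × sin(19.1°) = 0.31 × 0.3272 = 0.101432 mm = 101.4 μm.

101.4 μm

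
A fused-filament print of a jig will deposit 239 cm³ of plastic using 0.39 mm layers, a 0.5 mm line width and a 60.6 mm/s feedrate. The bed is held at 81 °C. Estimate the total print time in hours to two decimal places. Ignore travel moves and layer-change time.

5.62 hours

Extrusion cross-section: 0.39 × 0.5 → 0.195 mm².
Path length: 239000 mm³ / 0.195 mm² → 1225641 mm.
Extrusion time = 1225641 / 60.6 = 20225.1 s.
Converting: 20225.1 s = 5.62 hours.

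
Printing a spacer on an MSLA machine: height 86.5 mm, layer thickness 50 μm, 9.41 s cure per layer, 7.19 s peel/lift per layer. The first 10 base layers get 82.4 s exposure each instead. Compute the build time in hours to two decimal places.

8.18 hours

Layer count = ceil(86.5 / 0.05) = 1730.
Bottom layers: 10 × (82.4 + 7.19) → 895.9 s.
Remaining layers = 1720 × (9.41 + 7.19), so 28552 s.
Total = 895.9 + 28552 = 29447.9 s = 8.18 hours.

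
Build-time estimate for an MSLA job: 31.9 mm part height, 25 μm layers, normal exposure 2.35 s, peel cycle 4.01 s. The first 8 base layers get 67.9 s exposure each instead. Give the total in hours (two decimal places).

2.40 hours

Layers = ⌈31.9/0.025⌉ = 1276.
Base layers = 8 × (67.9 + 4.01), so 575.28 s.
Remaining layers = 1268 × (2.35 + 4.01), so 8064.48 s.
Total = 575.28 + 8064.48 = 8639.76 s = 2.40 hours.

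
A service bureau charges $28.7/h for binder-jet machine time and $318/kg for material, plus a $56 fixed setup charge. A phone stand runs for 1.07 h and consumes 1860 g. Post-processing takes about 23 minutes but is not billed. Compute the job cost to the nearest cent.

Time charge = 28.7 × 1.07 = $30.709.
Material charge: 318 × 1860/1000 → $591.48.
Adding setup: 30.709 + 591.48 + 56 → 678.189 ≈ $678.19.

$678.19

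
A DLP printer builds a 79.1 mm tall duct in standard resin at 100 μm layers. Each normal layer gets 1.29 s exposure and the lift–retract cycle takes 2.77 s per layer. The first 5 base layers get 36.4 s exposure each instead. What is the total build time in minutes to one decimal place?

Number of layers: 79.1 / 0.1 → 791 (rounded up).
Base layers = 5 × (36.4 + 2.77), so 195.85 s.
Remaining layers = 786 × (1.29 + 2.77) = 3191.16 s.
Total = 195.85 + 3191.16 = 3387.01 s = 56.5 minutes.

56.5 minutes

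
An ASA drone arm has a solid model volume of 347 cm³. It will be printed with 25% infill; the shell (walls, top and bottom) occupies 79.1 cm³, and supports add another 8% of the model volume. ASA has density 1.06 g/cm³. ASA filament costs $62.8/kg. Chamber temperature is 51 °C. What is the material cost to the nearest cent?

Interior volume: 347 − 79.1 → 267.9 cm³.
Infill volume = 0.25 × 267.9, so 66.975 cm³.
Support = 0.08 × 347 = 27.76 cm³.
Total printed volume: 79.1 + 66.975 + 27.76 → 173.835 cm³.
Mass = 173.835 × 1.06 = 184.2651 g.
Cost = 184.2651 g / 1000 × $62.8/kg = $11.57.

$11.57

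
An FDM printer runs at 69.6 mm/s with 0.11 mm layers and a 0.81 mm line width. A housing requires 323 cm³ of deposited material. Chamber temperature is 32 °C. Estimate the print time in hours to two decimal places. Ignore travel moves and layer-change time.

Bead cross-section: 0.11 × 0.81 → 0.0891 mm².
Path length: 323000 mm³ / 0.0891 mm² → 3625140.3 mm.
Print-move time: 3625140.3 / 69.6 → 52085.3 s.
Converting: 52085.3 s = 14.47 hours.

14.47 hours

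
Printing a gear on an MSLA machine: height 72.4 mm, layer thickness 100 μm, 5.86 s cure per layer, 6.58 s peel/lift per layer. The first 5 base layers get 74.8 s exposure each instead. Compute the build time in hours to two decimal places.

Layer count = ceil(72.4 / 0.1) = 724.
Bottom layers = 5 × (74.8 + 6.58) = 406.9 s.
Remaining layers = 719 × (5.86 + 6.58), so 8944.36 s.
Sum: 406.9 + 8944.36 = 9351.26 s → 2.60 hours.

2.60 hours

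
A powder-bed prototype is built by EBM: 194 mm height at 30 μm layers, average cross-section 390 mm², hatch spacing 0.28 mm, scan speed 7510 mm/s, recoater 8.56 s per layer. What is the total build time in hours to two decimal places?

Number of layers: 194 / 0.03 → 6467 (rounded up).
Per-layer scan distance = 390 / 0.28, so 1392.9 mm.
Scan time per layer = 1392.9 / 7510, so 0.1855 s.
Layer cycle: 0.1855 + 8.56 → 8.7455 s.
6467 layers × 8.7455 s/layer = 56557.1485 s, i.e. 15.71 hours.

15.71 hours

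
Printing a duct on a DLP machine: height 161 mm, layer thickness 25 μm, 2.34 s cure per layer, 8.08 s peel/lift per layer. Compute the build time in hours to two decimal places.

18.64 hours

Layer count = ceil(161 / 0.025) = 6440.
Each layer takes: 2.34 + 8.08 → 10.42 s.
Total = 6440 × 10.42 = 67104.8 s = 18.64 hours.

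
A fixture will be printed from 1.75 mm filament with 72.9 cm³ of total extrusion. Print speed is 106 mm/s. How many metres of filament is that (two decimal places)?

Cross-section of 1.75 mm filament: π·(1.75/2)² = 2.4053 mm².
L = 72900 mm³ / 2.4053 mm² = 30308.07 mm, i.e. 30.31 m.

30.31 m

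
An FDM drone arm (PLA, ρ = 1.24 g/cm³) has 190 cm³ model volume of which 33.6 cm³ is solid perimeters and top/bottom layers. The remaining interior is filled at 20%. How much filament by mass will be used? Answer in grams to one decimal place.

80.5 g

Infill region: 190 − 33.6 → 156.4 cm³.
Infill volume = 0.20 × 156.4 = 31.28 cm³.
Total extruded: 33.6 + 31.28 → 64.88 cm³.
Mass = 64.88 × 1.24, so 80.4512 g.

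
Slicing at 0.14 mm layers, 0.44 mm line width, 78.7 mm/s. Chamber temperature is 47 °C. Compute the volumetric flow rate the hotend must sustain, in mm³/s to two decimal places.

4.85

A: 0.14 × 0.44 → 0.0616 mm².
Q = v·A = 78.7 × 0.0616 = 4.85 mm³/s.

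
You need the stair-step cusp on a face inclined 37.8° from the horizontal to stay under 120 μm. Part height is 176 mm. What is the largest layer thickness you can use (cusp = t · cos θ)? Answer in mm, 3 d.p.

0.152 mm

t = h_c / cos θ = 0.12 / 0.7902 = 0.152 mm.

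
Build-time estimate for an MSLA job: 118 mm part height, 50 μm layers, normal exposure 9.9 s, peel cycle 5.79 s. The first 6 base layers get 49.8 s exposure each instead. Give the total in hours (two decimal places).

Number of layers: 118 / 0.05 → 2360 (rounded up).
Burn-in layers = 6 × (49.8 + 5.79), so 333.54 s.
Regular layers = 2354 × (9.9 + 5.79), so 36934.26 s.
Total = 333.54 + 36934.26 = 37267.8 s = 10.35 hours.

10.35 hours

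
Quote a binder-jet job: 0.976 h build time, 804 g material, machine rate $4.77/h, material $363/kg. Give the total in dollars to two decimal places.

$296.51

Machine cost: 4.77 × 0.976 → $4.65552.
Feedstock cost: 363 × 804/1000 → $291.852.
Job cost: 4.65552 + 291.852 = 296.50752 ≈ $296.51.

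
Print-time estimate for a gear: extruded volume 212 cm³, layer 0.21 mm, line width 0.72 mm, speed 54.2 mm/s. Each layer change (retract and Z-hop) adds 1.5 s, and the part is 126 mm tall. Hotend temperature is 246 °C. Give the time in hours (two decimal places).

7.44 hours

Line area = 0.21 × 0.72, so 0.1512 mm².
Toolpath length = 212 cm³ / 0.1512 mm² = 212000 / 0.1512 = 1402116.4 mm.
Print-move time: 1402116.4 / 54.2 → 25869.3 s.
Layers = ⌈126/0.21⌉ = 600.
Z-hop total: 600 × 1.5 → 900 s.
Total = 25869.3 + 900 = 26769.3 s = 7.44 hours.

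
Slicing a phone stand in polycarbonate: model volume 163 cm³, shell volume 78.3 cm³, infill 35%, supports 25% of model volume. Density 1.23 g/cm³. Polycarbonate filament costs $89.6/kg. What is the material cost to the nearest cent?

Volume inside the shell = 163 − 78.3 = 84.7 cm³.
Deposited infill = 0.35 × 84.7, so 29.645 cm³.
Support = 0.25 × 163, so 40.75 cm³.
Total extruded: 78.3 + 29.645 + 40.75 → 148.695 cm³.
Mass: 148.695 × 1.23 → 182.89485 g.
Cost = 182.89485 g / 1000 × $89.6/kg = $16.39.

$16.39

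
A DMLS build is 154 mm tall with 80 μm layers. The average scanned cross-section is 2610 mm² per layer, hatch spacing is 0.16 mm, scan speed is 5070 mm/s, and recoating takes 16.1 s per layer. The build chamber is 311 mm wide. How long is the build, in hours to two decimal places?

10.33 hours

Number of layers: 154 / 0.08 → 1925 (rounded up).
Per-layer scan distance: 2610 / 0.16 → 16312.5 mm.
Scan time per layer = 16312.5 / 5070 = 3.2175 s.
Per-layer time: 3.2175 + 16.1 → 19.3175 s.
Total: 1925 × 19.3175 s = 37186.1875 s → 10.33 hours.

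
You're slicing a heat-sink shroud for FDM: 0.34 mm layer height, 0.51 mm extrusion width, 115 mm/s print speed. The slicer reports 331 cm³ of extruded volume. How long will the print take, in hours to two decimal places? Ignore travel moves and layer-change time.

4.61 hours

Bead cross-section = 0.34 × 0.51, so 0.1734 mm².
Path length: 331000 mm³ / 0.1734 mm² → 1908881.2 mm.
Extrusion time: 1908881.2 / 115 → 16599 s.
In the requested units: 16599 s = 4.61 hours.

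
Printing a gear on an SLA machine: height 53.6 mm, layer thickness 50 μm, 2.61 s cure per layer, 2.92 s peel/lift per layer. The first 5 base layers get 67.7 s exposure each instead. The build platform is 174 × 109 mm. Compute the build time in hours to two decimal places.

Layers = ⌈53.6/0.05⌉ = 1072.
Base layers: 5 × (67.7 + 2.92) → 353.1 s.
Normal layers = 1067 × (2.61 + 2.92) = 5900.51 s.
Sum: 353.1 + 5900.51 = 6253.61 s → 1.74 hours.

1.74 hours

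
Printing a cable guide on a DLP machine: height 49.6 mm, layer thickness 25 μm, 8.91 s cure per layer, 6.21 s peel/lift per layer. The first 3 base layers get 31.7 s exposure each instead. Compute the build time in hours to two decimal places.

Layer count = ceil(49.6 / 0.025) = 1984.
Bottom layers = 3 × (31.7 + 6.21), so 113.73 s.
Regular layers = 1981 × (8.91 + 6.21) = 29952.72 s.
Total = 113.73 + 29952.72 = 30066.45 s = 8.35 hours.

8.35 hours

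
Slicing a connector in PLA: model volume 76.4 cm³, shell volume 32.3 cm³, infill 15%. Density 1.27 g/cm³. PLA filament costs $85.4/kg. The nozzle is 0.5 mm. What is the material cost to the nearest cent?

Infill region: 76.4 − 32.3 → 44.1 cm³.
Deposited infill = 0.15 × 44.1, so 6.615 cm³.
Total extruded = 32.3 + 6.615 = 38.915 cm³.
Mass: 38.915 × 1.27 → 49.42205 g.
At $85.4/kg: 49.42205/1000 × 85.4 = $4.22.

$4.22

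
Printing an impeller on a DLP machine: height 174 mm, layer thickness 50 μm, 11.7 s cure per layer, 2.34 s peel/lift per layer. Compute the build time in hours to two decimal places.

Number of layers: 174 / 0.05 → 3480 (rounded up).
Cycle time: 11.7 + 2.34 → 14.04 s.
Total = 3480 × 14.04 = 48859.2 s = 13.57 hours.

13.57 hours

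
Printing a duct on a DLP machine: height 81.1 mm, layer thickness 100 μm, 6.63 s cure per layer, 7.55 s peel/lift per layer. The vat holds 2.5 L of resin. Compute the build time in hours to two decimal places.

Number of layers: 81.1 / 0.1 → 811 (rounded up).
Each layer takes: 6.63 + 7.55 → 14.18 s.
Total = 811 × 14.18 = 11499.98 s = 3.19 hours.

3.19 hours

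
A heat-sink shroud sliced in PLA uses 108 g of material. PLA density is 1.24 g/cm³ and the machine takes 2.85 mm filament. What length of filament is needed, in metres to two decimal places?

Volume = 108 g / 1.24 g·cm⁻³ = 87.0968 cm³ = 87096.8 mm³.
Filament cross-section = π × (2.85/2)² = 6.3794 mm².
L = V/A = 87096.8/6.3794 = 13652.82 mm → 13.65 m.

13.65 m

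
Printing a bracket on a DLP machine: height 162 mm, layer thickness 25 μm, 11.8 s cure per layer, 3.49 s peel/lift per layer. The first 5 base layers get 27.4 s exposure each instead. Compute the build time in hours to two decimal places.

Layer count = ceil(162 / 0.025) = 6480.
Base layers = 5 × (27.4 + 3.49) = 154.45 s.
Regular layers = 6475 × (11.8 + 3.49) = 99002.75 s.
Sum: 154.45 + 99002.75 = 99157.2 s → 27.54 hours.

27.54 hours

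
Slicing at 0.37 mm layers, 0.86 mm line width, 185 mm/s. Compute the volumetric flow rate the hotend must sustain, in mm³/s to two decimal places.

58.87

Extrusion cross-section = 0.37 × 0.86 = 0.3182 mm².
Volumetric flow = 185 × 0.3182 = 58.87 mm³/s.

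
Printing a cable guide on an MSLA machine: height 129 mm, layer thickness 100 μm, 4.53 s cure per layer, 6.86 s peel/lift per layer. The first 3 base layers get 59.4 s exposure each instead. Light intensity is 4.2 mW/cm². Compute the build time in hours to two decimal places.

Layer count = ceil(129 / 0.1) = 1290.
Base layers = 3 × (59.4 + 6.86) = 198.78 s.
Normal layers = 1287 × (4.53 + 6.86), so 14658.93 s.
Total = 198.78 + 14658.93 = 14857.71 s = 4.13 hours.

4.13 hours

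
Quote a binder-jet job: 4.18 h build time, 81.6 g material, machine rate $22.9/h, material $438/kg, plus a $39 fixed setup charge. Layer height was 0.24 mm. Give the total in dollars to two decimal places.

$170.46

Machine cost: 22.9 × 4.18 → $95.722.
Feedstock cost = 438 × 81.6/1000, so $35.7408.
Total = 95.722 + 35.7408 + 39 = 170.4628 ≈ $170.46.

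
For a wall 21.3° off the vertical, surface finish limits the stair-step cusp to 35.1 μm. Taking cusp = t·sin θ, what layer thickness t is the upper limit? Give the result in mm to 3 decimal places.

sin(21.3°) = 0.3633; t_max = 0.0351/0.3633 = 0.097 mm.

0.097 mm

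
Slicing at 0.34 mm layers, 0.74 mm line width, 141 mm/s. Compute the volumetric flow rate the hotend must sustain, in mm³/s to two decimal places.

Extrusion cross-section = 0.34 × 0.74, so 0.2516 mm².
Q = v·A = 141 × 0.2516 = 35.48 mm³/s.

35.48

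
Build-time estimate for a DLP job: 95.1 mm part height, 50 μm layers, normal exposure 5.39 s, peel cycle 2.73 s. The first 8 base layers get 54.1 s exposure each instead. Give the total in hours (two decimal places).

Number of layers: 95.1 / 0.05 → 1902 (rounded up).
Burn-in layers = 8 × (54.1 + 2.73) = 454.64 s.
Regular layers = 1894 × (5.39 + 2.73), so 15379.28 s.
Sum: 454.64 + 15379.28 = 15833.92 s → 4.40 hours.

4.40 hours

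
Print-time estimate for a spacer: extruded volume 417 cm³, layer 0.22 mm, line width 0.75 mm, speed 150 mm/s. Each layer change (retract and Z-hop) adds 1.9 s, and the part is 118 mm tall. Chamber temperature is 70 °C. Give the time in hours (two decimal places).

Extrusion cross-section = 0.22 × 0.75, so 0.165 mm².
Path length: 417000 mm³ / 0.165 mm² → 2527272.7 mm.
Time extruding: 2527272.7 / 150 → 16848.5 s.
Layer count = ceil(118 / 0.22) = 537.
Layer-change overhead = 537 × 1.9 = 1020.3 s.
Total = 16848.5 + 1020.3 = 17868.8 s = 4.96 hours.

4.96 hours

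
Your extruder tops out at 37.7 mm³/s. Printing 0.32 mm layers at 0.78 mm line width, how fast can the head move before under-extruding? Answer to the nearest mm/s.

Extrusion cross-section = 0.32 × 0.78 = 0.2496 mm².
Max speed = 37.7 / 0.2496 = 151.04 ≈ 151 mm/s.

151 mm/s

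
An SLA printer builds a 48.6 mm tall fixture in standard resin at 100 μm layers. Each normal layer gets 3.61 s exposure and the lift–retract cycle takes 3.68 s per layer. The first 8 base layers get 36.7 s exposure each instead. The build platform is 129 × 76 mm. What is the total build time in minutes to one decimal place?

Layer count = ceil(48.6 / 0.1) = 486.
Base layers: 8 × (36.7 + 3.68) → 323.04 s.
Normal layers: 478 × (3.61 + 3.68) → 3484.62 s.
Total = 323.04 + 3484.62 = 3807.66 s = 63.5 minutes.

63.5 minutes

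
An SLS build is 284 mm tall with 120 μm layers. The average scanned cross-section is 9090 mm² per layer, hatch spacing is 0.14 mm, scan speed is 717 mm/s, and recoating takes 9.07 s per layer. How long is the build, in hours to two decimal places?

65.50 hours

Layers = ⌈284/0.12⌉ = 2367.
Per-layer scan distance = 9090 / 0.14 = 64928.6 mm.
Laser time per layer = 64928.6 / 717, so 90.5559 s.
Layer cycle = 90.5559 + 9.07 = 99.6259 s.
Build time = 2367 × 99.6259 = 235814.5053 s = 65.50 hours.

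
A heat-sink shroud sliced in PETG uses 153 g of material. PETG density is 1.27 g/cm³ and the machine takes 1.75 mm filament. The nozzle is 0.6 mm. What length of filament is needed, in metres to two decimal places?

50.09 m

Volume = 153 g / 1.27 g·cm⁻³ = 120.4724 cm³ = 120472.4 mm³.
Filament cross-section = π × (1.75/2)² = 2.4053 mm².
L = V/A = 120472.4/2.4053 = 50086.23 mm → 50.09 m.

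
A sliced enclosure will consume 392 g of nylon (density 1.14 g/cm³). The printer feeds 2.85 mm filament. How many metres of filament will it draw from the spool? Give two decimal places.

Extruded volume: 392/1.14 = 343.8596 cm³ (343859.6 mm³).
Cross-section of 2.85 mm filament: π·(2.85/2)² = 6.3794 mm².
Length = 343859.6 / 6.3794 = 53901.56 mm = 53.90 m.

53.90 m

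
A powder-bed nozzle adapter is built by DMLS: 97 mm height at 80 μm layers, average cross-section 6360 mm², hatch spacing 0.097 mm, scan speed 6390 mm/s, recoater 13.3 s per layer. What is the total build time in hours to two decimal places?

Number of layers: 97 / 0.08 → 1213 (rounded up).
Hatch length per layer = 6360 / 0.097, so 65567 mm.
Scan time per layer = 65567 / 6390, so 10.2609 s.
Per-layer time = 10.2609 + 13.3 = 23.5609 s.
Total: 1213 × 23.5609 s = 28579.3717 s → 7.94 hours.

7.94 hours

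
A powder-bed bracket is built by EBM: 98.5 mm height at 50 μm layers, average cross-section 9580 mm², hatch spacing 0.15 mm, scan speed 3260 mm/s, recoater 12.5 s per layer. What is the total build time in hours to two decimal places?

17.56 hours

Layer count = ceil(98.5 / 0.05) = 1970.
Per-layer scan distance = 9580 / 0.15 = 63866.7 mm.
Beam time per layer = 63866.7 / 3260, so 19.591 s.
Per-layer time = 19.591 + 12.5, so 32.091 s.
Total: 1970 × 32.091 s = 63219.27 s → 17.56 hours.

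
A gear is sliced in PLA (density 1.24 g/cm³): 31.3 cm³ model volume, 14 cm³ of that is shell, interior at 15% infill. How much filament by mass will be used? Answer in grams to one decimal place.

Infill region: 31.3 − 14 → 17.3 cm³.
Deposited infill = 0.15 × 17.3, so 2.595 cm³.
Total printed volume: 14 + 2.595 → 16.595 cm³.
Mass = 16.595 × 1.24 = 20.5778 g.

20.6 g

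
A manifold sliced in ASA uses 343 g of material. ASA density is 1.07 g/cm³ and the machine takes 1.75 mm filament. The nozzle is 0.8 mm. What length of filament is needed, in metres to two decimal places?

133.27 m

Extruded volume: 343/1.07 = 320.5607 cm³ (320560.7 mm³).
A = π r² = π × 0.875² = 2.4053 mm².
Length = 320560.7 / 2.4053 = 133272.65 mm = 133.27 m.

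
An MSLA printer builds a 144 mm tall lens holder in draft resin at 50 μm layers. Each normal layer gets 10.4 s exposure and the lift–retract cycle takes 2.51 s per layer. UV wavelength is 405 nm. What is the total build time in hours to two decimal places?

10.33 hours

Layer count = ceil(144 / 0.05) = 2880.
Cycle time = 10.4 + 2.51 = 12.91 s.
Build time: 2880 × 12.91 s = 37180.8 s, i.e. 10.33 hours.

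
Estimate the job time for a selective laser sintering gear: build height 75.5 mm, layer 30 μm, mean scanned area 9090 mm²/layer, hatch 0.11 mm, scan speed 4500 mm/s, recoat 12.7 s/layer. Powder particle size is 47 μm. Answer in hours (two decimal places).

21.72 hours

Layers = ⌈75.5/0.03⌉ = 2517.
Per-layer scan distance = 9090 / 0.11 = 82636.4 mm.
Per-layer scan time = 82636.4 / 4500 = 18.3636 s.
Time per layer: 18.3636 + 12.7 → 31.0636 s.
Build time = 2517 × 31.0636 = 78187.0812 s = 21.72 hours.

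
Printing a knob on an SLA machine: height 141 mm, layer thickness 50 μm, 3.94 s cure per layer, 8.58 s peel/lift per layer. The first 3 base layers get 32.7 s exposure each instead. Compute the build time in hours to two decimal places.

Layers = ⌈141/0.05⌉ = 2820.
Burn-in layers = 3 × (32.7 + 8.58), so 123.84 s.
Normal layers: 2817 × (3.94 + 8.58) → 35268.84 s.
Sum: 123.84 + 35268.84 = 35392.68 s → 9.83 hours.

9.83 hours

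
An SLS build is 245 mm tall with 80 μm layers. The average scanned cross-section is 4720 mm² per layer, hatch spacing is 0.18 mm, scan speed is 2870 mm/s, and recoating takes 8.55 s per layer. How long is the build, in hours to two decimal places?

Layers = ⌈245/0.08⌉ = 3063.
Per-layer scan distance: 4720 / 0.18 → 26222.2 mm.
Laser time per layer: 26222.2 / 2870 → 9.1367 s.
Per-layer time: 9.1367 + 8.55 → 17.6867 s.
3063 layers × 17.6867 s/layer = 54174.3621 s, i.e. 15.05 hours.

15.05 hours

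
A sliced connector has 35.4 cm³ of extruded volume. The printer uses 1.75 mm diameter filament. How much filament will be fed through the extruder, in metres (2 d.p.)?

14.72 m

Cross-section of 1.75 mm filament: π·(1.75/2)² = 2.4053 mm².
Length = 35.4 cm³ / 2.4053 mm² = 35400 / 2.4053 = 14717.5 mm = 14.72 m.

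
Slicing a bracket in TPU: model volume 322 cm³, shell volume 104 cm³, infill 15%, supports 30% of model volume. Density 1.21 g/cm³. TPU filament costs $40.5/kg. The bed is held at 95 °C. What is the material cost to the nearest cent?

Infill region = 322 − 104 = 218 cm³.
Infill deposited: 0.15 × 218 → 32.7 cm³.
Support: 0.30 × 322 → 96.6 cm³.
Deposited volume = 104 + 32.7 + 96.6 = 233.3 cm³.
Mass = 233.3 × 1.21 = 282.293 g.
Cost = 282.293 g / 1000 × $40.5/kg = $11.43.

$11.43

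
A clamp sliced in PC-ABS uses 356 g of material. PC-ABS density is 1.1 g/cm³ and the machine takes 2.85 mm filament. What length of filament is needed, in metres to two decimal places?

Volume = 356 g / 1.1 g·cm⁻³ = 323.6364 cm³ = 323636.4 mm³.
Cross-section of 2.85 mm filament: π·(2.85/2)² = 6.3794 mm².
L = V/A = 323636.4/6.3794 = 50731.48 mm → 50.73 m.

50.73 m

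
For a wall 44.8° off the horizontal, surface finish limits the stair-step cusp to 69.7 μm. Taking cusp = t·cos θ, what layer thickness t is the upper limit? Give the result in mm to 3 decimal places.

0.098 mm

Layer height = cusp / cos(44.8°) = 0.0697 / 0.7096 = 0.098 mm.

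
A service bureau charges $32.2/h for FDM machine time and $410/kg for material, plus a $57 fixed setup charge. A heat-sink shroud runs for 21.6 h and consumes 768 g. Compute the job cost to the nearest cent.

$1067.40

Machine cost: 32.2 × 21.6 → $695.52.
Material charge = 410 × 768/1000 = $314.88.
Total = 695.52 + 314.88 + 57 = $1067.40.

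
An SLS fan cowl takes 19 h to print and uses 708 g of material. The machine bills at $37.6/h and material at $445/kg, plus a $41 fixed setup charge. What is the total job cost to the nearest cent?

$1070.46

Time charge = 37.6 × 19 = $714.40.
Feedstock cost: 445 × 708/1000 → $315.06.
Adding setup: 714.40 + 315.06 + 41 → $1070.46.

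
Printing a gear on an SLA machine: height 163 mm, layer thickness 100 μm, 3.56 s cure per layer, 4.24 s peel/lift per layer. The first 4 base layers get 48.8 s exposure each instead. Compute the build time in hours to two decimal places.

Layers = ⌈163/0.1⌉ = 1630.
Bottom layers: 4 × (48.8 + 4.24) → 212.16 s.
Normal layers = 1626 × (3.56 + 4.24), so 12682.8 s.
Sum: 212.16 + 12682.8 = 12894.96 s → 3.58 hours.

3.58 hours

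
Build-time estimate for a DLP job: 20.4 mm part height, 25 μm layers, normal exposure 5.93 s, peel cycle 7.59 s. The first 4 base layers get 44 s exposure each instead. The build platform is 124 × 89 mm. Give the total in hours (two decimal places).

3.11 hours

Number of layers: 20.4 / 0.025 → 816 (rounded up).
Bottom layers = 4 × (44 + 7.59) = 206.36 s.
Normal layers = 812 × (5.93 + 7.59), so 10978.24 s.
Total = 206.36 + 10978.24 = 11184.6 s = 3.11 hours.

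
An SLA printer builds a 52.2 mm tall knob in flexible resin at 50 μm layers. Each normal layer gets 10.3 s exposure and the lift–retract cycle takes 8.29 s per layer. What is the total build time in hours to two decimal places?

5.39 hours

Layers = ⌈52.2/0.05⌉ = 1044.
Cycle time = 10.3 + 8.29, so 18.59 s.
Total = 1044 × 18.59 = 19407.96 s = 5.39 hours.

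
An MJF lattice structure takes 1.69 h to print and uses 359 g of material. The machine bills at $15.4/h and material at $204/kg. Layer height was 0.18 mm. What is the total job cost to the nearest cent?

Machine-time cost: 15.4 × 1.69 → $26.026.
Material cost: 204 × 359/1000 → $73.236.
Total = 26.026 + 73.236 = 99.262 ≈ $99.26.

$99.26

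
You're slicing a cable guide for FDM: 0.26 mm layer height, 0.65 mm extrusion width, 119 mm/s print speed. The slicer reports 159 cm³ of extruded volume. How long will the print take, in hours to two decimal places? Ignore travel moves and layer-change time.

2.20 hours

Bead cross-section: 0.26 × 0.65 → 0.169 mm².
Total extruded path = 159000/0.169 = 940828.4 mm.
Print-move time = 940828.4 / 119, so 7906.1 s.
That's 7906.1 s → 2.20 hours.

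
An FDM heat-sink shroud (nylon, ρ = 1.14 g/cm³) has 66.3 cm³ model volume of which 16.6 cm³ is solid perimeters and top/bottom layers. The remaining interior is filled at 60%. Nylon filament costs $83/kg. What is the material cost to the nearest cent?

Infill region = 66.3 − 16.6, so 49.7 cm³.
Infill volume = 0.60 × 49.7, so 29.82 cm³.
Total extruded = 16.6 + 29.82 = 46.42 cm³.
Mass = 46.42 × 1.14 = 52.9188 g.
Cost = 52.9188 g / 1000 × $83/kg = $4.39.

$4.39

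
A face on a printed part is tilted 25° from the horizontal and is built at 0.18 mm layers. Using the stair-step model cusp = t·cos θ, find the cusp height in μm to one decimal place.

163.1 μm

Cusp = layer height × cos(25°) = 0.18 × 0.9063 = 0.163134 mm = 163.1 μm.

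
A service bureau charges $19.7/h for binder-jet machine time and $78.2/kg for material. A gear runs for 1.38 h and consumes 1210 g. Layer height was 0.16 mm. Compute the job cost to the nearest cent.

$121.81

Time charge = 19.7 × 1.38, so $27.186.
Feedstock cost = 78.2 × 1210/1000, so $94.622.
Total = 27.186 + 94.622 = 121.808 ≈ $121.81.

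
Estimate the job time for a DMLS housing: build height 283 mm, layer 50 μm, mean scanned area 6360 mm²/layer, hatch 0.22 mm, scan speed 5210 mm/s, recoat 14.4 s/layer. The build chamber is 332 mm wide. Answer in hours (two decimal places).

31.36 hours

Number of layers: 283 / 0.05 → 5660 (rounded up).
Per-layer scan distance = 6360 / 0.22, so 28909.1 mm.
Scan time per layer: 28909.1 / 5210 → 5.5488 s.
Per-layer time: 5.5488 + 14.4 → 19.9488 s.
Build time = 5660 × 19.9488 = 112910.208 s = 31.36 hours.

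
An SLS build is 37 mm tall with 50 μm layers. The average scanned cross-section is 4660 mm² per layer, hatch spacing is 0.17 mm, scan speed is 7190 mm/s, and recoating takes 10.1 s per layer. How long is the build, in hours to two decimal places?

2.86 hours

Number of layers: 37 / 0.05 → 740 (rounded up).
Per-layer scan distance: 4660 / 0.17 → 27411.8 mm.
Laser time per layer = 27411.8 / 7190 = 3.8125 s.
Layer cycle: 3.8125 + 10.1 → 13.9125 s.
Total: 740 × 13.9125 s = 10295.25 s → 2.86 hours.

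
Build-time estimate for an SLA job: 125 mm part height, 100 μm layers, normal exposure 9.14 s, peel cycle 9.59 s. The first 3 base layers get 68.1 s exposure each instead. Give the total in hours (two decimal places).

Layers = ⌈125/0.1⌉ = 1250.
Bottom layers = 3 × (68.1 + 9.59) = 233.07 s.
Remaining layers = 1247 × (9.14 + 9.59) = 23356.31 s.
Sum: 233.07 + 23356.31 = 23589.38 s → 6.55 hours.

6.55 hours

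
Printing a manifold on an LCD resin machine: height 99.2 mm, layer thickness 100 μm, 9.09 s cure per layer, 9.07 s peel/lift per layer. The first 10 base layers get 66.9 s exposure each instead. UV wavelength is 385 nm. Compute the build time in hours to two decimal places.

Number of layers: 99.2 / 0.1 → 992 (rounded up).
Bottom layers: 10 × (66.9 + 9.07) → 759.7 s.
Regular layers: 982 × (9.09 + 9.07) → 17833.12 s.
Sum: 759.7 + 17833.12 = 18592.82 s → 5.16 hours.

5.16 hours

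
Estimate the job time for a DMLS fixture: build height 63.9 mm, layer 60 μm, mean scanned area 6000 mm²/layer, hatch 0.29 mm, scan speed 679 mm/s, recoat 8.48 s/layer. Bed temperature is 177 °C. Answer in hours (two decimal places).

Number of layers: 63.9 / 0.06 → 1065 (rounded up).
Hatch length per layer = 6000 / 0.29 = 20689.7 mm.
Per-layer scan time: 20689.7 / 679 → 30.4708 s.
Layer cycle = 30.4708 + 8.48, so 38.9508 s.
1065 layers × 38.9508 s/layer = 41482.602 s, i.e. 11.52 hours.

11.52 hours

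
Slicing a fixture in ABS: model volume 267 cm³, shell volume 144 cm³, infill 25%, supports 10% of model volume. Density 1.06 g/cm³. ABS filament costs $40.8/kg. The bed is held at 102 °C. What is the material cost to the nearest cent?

Interior volume = 267 − 144, so 123 cm³.
Infill volume = 0.25 × 123, so 30.75 cm³.
Support: 0.10 × 267 → 26.7 cm³.
Total printed volume = 144 + 30.75 + 26.7 = 201.45 cm³.
Mass = 201.45 × 1.06 = 213.537 g.
At $40.8/kg: 213.537/1000 × 40.8 = $8.71.

$8.71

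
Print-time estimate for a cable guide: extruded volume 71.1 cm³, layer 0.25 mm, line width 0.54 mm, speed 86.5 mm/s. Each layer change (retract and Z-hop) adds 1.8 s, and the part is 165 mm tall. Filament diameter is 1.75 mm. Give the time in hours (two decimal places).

2.02 hours

Bead cross-section = 0.25 × 0.54, so 0.135 mm².
Path length: 71100 mm³ / 0.135 mm² → 526666.7 mm.
Print-move time = 526666.7 / 86.5 = 6088.6 s.
Number of layers: 165 / 0.25 → 660 (rounded up).
Layer-change overhead = 660 × 1.8 = 1188 s.
Altogether 6088.6 + 1188 = 7276.6 s, i.e. 2.02 hours.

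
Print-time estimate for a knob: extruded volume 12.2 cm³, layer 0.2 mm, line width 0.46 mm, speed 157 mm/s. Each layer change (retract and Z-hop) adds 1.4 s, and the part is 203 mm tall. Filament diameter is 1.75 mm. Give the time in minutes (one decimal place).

Extrusion cross-section: 0.2 × 0.46 → 0.092 mm².
Toolpath length = 12.2 cm³ / 0.092 mm² = 12200 / 0.092 = 132608.7 mm.
Extrusion time: 132608.7 / 157 → 844.6 s.
Layer count = ceil(203 / 0.2) = 1015.
Layer-change overhead = 1015 × 1.4 = 1421 s.
Altogether 844.6 + 1421 = 2265.6 s, i.e. 37.8 minutes.

37.8 minutes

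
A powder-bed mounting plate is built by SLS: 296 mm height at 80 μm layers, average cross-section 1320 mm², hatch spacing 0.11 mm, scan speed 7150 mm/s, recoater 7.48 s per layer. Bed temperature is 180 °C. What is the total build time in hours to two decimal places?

9.41 hours

Number of layers: 296 / 0.08 → 3700 (rounded up).
Per-layer scan distance = 1320 / 0.11 = 12000 mm.
Per-layer scan time = 12000 / 7150, so 1.6783 s.
Layer cycle: 1.6783 + 7.48 → 9.1583 s.
Build time = 3700 × 9.1583 = 33885.71 s = 9.41 hours.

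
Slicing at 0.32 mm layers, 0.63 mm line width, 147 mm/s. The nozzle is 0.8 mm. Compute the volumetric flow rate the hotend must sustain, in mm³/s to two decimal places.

Bead cross-section: 0.32 × 0.63 → 0.2016 mm².
Volumetric flow = 147 × 0.2016 = 29.64 mm³/s.

29.64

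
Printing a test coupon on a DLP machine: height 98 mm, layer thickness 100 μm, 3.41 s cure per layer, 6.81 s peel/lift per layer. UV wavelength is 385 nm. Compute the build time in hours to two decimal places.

2.78 hours

Layer count = ceil(98 / 0.1) = 980.
Each layer takes: 3.41 + 6.81 → 10.22 s.
Build time: 980 × 10.22 s = 10015.6 s, i.e. 2.78 hours.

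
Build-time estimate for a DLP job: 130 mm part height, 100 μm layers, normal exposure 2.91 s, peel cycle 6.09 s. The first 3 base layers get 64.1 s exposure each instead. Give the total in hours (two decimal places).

Number of layers: 130 / 0.1 → 1300 (rounded up).
Base layers = 3 × (64.1 + 6.09) = 210.57 s.
Regular layers = 1297 × (2.91 + 6.09) = 11673 s.
Sum: 210.57 + 11673 = 11883.57 s → 3.30 hours.

3.30 hours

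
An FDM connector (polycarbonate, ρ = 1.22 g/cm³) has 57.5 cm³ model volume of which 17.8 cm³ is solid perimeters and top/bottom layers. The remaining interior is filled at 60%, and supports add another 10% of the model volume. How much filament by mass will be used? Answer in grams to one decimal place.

57.8 g

Infill region: 57.5 − 17.8 → 39.7 cm³.
Infill volume: 0.60 × 39.7 → 23.82 cm³.
Support = 0.10 × 57.5, so 5.75 cm³.
Deposited volume = 17.8 + 23.82 + 5.75 = 47.37 cm³.
Mass = 47.37 × 1.22, so 57.7914 g.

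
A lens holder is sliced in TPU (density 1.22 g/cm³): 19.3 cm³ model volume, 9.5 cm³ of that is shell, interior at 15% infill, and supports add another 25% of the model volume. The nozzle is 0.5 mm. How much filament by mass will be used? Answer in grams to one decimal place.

19.3 g

Volume inside the shell = 19.3 − 9.5 = 9.8 cm³.
Deposited infill: 0.15 × 9.8 → 1.47 cm³.
Support = 0.25 × 19.3, so 4.825 cm³.
Total extruded: 9.5 + 1.47 + 4.825 → 15.795 cm³.
Mass = 15.795 × 1.22, so 19.2699 g.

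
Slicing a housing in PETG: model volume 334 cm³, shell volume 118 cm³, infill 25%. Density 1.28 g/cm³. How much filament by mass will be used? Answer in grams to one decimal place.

220.2 g

Volume inside the shell = 334 − 118 = 216 cm³.
Infill deposited = 0.25 × 216 = 54 cm³.
Total printed volume = 118 + 54 = 172 cm³.
Mass = 172 × 1.28, so 220.16 g.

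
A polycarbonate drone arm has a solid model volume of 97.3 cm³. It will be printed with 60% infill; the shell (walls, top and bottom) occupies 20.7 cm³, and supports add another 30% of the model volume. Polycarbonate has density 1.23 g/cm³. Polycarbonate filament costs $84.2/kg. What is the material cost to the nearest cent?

$9.93

Infill region = 97.3 − 20.7 = 76.6 cm³.
Infill deposited = 0.60 × 76.6 = 45.96 cm³.
Support = 0.30 × 97.3, so 29.19 cm³.
Deposited volume = 20.7 + 45.96 + 29.19, so 95.85 cm³.
Mass: 95.85 × 1.23 → 117.8955 g.
At $84.2/kg: 117.8955/1000 × 84.2 = $9.93.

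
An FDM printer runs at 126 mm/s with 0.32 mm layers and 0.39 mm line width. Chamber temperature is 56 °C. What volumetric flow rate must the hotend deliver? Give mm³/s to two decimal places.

15.72

Bead cross-section = 0.32 × 0.39 = 0.1248 mm².
Volumetric flow = 126 × 0.1248 = 15.72 mm³/s.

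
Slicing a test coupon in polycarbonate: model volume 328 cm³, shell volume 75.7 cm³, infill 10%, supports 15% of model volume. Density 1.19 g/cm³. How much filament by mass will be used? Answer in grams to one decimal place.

Volume inside the shell = 328 − 75.7 = 252.3 cm³.
Infill volume: 0.10 × 252.3 → 25.23 cm³.
Support = 0.15 × 328 = 49.2 cm³.
Total extruded: 75.7 + 25.23 + 49.2 → 150.13 cm³.
Mass = 150.13 × 1.19 = 178.6547 g.

178.7 g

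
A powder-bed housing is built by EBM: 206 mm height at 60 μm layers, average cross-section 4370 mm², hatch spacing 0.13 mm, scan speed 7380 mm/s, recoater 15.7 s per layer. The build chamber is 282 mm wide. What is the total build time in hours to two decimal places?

Layers = ⌈206/0.06⌉ = 3434.
Hatch length per layer = 4370 / 0.13 = 33615.4 mm.
Scan time per layer: 33615.4 / 7380 → 4.5549 s.
Layer cycle = 4.5549 + 15.7 = 20.2549 s.
3434 layers × 20.2549 s/layer = 69555.3266 s, i.e. 19.32 hours.

19.32 hours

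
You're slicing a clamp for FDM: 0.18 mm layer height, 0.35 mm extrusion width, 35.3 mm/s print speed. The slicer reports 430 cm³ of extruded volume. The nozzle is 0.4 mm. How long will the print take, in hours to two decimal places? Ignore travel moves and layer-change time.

53.71 hours

Line area = 0.18 × 0.35 = 0.063 mm².
Path length: 430000 mm³ / 0.063 mm² → 6825396.8 mm.
Extrusion time = 6825396.8 / 35.3 = 193354 s.
193354 s = 53.71 hours.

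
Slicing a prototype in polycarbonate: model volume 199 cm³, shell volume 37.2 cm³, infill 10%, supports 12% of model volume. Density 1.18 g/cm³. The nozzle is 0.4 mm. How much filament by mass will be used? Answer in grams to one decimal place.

91.2 g

Volume inside the shell = 199 − 37.2, so 161.8 cm³.
Infill deposited: 0.10 × 161.8 → 16.18 cm³.
Support = 0.12 × 199 = 23.88 cm³.
Deposited volume = 37.2 + 16.18 + 23.88 = 77.26 cm³.
Mass = 77.26 × 1.18, so 91.1668 g.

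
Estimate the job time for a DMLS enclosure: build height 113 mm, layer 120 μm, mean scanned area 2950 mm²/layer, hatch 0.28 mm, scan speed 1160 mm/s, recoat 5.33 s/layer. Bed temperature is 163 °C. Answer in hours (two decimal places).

3.77 hours

Layer count = ceil(113 / 0.12) = 942.
Per-layer scan distance = 2950 / 0.28 = 10535.7 mm.
Laser time per layer = 10535.7 / 1160, so 9.0825 s.
Time per layer = 9.0825 + 5.33, so 14.4125 s.
Total: 942 × 14.4125 s = 13576.575 s → 3.77 hours.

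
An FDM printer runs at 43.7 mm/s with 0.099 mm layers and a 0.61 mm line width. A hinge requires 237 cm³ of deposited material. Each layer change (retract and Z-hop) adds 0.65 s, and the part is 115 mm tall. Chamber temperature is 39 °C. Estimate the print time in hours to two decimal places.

Line area: 0.099 × 0.61 → 0.06039 mm².
Total extruded path = 237000/0.06039 = 3924490.8 mm.
Time extruding = 3924490.8 / 43.7, so 89805.3 s.
Number of layers: 115 / 0.099 → 1162 (rounded up).
Non-print overhead = 1162 × 0.65 = 755.3 s.
Total = 89805.3 + 755.3 = 90560.6 s = 25.16 hours.

25.16 hours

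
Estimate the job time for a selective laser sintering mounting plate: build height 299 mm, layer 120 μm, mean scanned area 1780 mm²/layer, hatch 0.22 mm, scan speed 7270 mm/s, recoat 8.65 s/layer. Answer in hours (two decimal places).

6.76 hours

Layers = ⌈299/0.12⌉ = 2492.
Hatch length per layer = 1780 / 0.22, so 8090.9 mm.
Scan time per layer = 8090.9 / 7270 = 1.1129 s.
Layer cycle = 1.1129 + 8.65 = 9.7629 s.
Total: 2492 × 9.7629 s = 24329.1468 s → 6.76 hours.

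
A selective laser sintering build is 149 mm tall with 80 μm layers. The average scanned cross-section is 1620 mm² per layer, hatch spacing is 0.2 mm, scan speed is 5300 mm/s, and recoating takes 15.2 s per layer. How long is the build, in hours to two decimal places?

Number of layers: 149 / 0.08 → 1863 (rounded up).
Per-layer scan distance: 1620 / 0.2 → 8100 mm.
Scan time per layer: 8100 / 5300 → 1.5283 s.
Time per layer = 1.5283 + 15.2, so 16.7283 s.
1863 layers × 16.7283 s/layer = 31164.8229 s, i.e. 8.66 hours.

8.66 hours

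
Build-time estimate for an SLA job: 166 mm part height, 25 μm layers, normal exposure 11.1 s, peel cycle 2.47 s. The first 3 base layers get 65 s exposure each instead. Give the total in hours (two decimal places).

Layer count = ceil(166 / 0.025) = 6640.
Burn-in layers = 3 × (65 + 2.47) = 202.41 s.
Regular layers = 6637 × (11.1 + 2.47), so 90064.09 s.
Sum: 202.41 + 90064.09 = 90266.5 s → 25.07 hours.

25.07 hours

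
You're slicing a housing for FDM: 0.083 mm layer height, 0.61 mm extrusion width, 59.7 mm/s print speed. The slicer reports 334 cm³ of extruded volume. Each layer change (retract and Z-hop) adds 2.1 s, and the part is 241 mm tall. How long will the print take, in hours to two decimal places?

Line area: 0.083 × 0.61 → 0.05063 mm².
Path length: 334000 mm³ / 0.05063 mm² → 6596879.3 mm.
Extrusion time = 6596879.3 / 59.7 = 110500.5 s.
Number of layers: 241 / 0.083 → 2904 (rounded up).
Z-hop total = 2904 × 2.1 = 6098.4 s.
Altogether 110500.5 + 6098.4 = 116598.9 s, i.e. 32.39 hours.

32.39 hours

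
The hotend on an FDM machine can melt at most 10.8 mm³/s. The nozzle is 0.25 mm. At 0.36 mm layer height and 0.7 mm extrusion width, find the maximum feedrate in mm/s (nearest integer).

Extrusion cross-section = 0.36 × 0.7 = 0.252 mm².
v_max = Q/A = 10.8/0.252 = 42.86 mm/s → 43 mm/s.

43 mm/s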